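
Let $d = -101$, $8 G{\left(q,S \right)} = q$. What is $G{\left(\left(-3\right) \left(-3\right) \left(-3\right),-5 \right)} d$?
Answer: $\frac{2727}{8} \approx 340.88$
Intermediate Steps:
$G{\left(q,S \right)} = \frac{q}{8}$
$G{\left(\left(-3\right) \left(-3\right) \left(-3\right),-5 \right)} d = \frac{\left(-3\right) \left(-3\right) \left(-3\right)}{8} \left(-101\right) = \frac{9 \left(-3\right)}{8} \left(-101\right) = \frac{1}{8} \left(-27\right) \left(-101\right) = \left(- \frac{27}{8}\right) \left(-101\right) = \frac{2727}{8}$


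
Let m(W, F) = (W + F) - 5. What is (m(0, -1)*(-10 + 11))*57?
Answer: -342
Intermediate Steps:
m(W, F) = -5 + F + W (m(W, F) = (F + W) - 5 = -5 + F + W)
(m(0, -1)*(-10 + 11))*57 = ((-5 - 1 + 0)*(-10 + 11))*57 = -6*1*57 = -6*57 = -342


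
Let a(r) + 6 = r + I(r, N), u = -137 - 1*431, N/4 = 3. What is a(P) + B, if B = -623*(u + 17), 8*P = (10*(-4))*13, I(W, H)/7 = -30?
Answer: 342992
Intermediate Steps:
N = 12 (N = 4*3 = 12)
I(W, H) = -210 (I(W, H) = 7*(-30) = -210)
u = -568 (u = -137 - 431 = -568)
P = -65 (P = ((10*(-4))*13)/8 = (-40*13)/8 = (⅛)*(-520) = -65)
B = 343273 (B = -623*(-568 + 17) = -623*(-551) = 343273)
a(r) = -216 + r (a(r) = -6 + (r - 210) = -6 + (-210 + r) = -216 + r)
a(P) + B = (-216 - 65) + 343273 = -281 + 343273 = 342992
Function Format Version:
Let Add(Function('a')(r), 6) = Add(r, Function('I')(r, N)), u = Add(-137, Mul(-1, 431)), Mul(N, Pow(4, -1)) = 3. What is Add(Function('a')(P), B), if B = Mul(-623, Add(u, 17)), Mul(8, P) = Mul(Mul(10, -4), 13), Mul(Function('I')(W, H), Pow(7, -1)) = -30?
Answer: 342992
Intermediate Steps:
N = 12 (N = Mul(4, 3) = 12)
Function('I')(W, H) = -210 (Function('I')(W, H) = Mul(7, -30) = -210)
u = -568 (u = Add(-137, -431) = -568)
P = -65 (P = Mul(Rational(1, 8), Mul(Mul(10, -4), 13)) = Mul(Rational(1, 8), Mul(-40, 13)) = Mul(Rational(1, 8), -520) = -65)
B = 343273 (B = Mul(-623, Add(-568, 17)) = Mul(-623, -551) = 343273)
Function('a')(r) = Add(-216, r) (Function('a')(r) = Add(-6, Add(r, -210)) = Add(-6, Add(-210, r)) = Add(-216, r))
Add(Function('a')(P), B) = Add(Add(-216, -65), 343273) = Add(-281, 343273) = 342992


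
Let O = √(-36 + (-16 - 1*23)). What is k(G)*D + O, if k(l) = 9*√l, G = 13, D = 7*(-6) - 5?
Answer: -423*√13 + 5*I*√3 ≈ -1525.1 + 8.6602*I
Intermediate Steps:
D = -47 (D = -42 - 5 = -47)
O = 5*I*√3 (O = √(-36 + (-16 - 23)) = √(-36 - 39) = √(-75) = 5*I*√3 ≈ 8.6602*I)
k(G)*D + O = (9*√13)*(-47) + 5*I*√3 = -423*√13 + 5*I*√3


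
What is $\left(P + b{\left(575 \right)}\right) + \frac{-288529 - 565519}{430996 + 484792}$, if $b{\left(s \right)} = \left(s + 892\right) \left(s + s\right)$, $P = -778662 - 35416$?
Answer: $\frac{199864106972}{228947} \approx 8.7297 \cdot 10^{5}$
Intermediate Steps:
$P = -814078$ ($P = -778662 - 35416 = -814078$)
$b{\left(s \right)} = 2 s \left(892 + s\right)$ ($b{\left(s \right)} = \left(892 + s\right) 2 s = 2 s \left(892 + s\right)$)
$\left(P + b{\left(575 \right)}\right) + \frac{-288529 - 565519}{430996 + 484792} = \left(-814078 + 2 \cdot 575 \left(892 + 575\right)\right) + \frac{-288529 - 565519}{430996 + 484792} = \left(-814078 + 2 \cdot 575 \cdot 1467\right) - \frac{854048}{915788} = \left(-814078 + 1687050\right) - \frac{213512}{228947} = 872972 - \frac{213512}{228947} = \frac{199864106972}{228947}$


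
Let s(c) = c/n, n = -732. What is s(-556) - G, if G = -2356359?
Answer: 431213836/183 ≈ 2.3564e+6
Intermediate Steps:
s(c) = -c/732 (s(c) = c/(-732) = c*(-1/732) = -c/732)
s(-556) - G = -1/732*(-556) - 1*(-2356359) = 139/183 + 2356359 = 431213836/183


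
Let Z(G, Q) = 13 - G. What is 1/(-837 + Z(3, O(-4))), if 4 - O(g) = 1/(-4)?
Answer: -1/827 ≈ -0.0012092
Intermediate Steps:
O(g) = 17/4 (O(g) = 4 - 1/(-4) = 4 - 1*(-1/4) = 4 + 1/4 = 17/4)
1/(-837 + Z(3, O(-4))) = 1/(-837 + (13 - 1*3)) = 1/(-837 + (13 - 3)) = 1/(-837 + 10) = 1/(-827) = -1/827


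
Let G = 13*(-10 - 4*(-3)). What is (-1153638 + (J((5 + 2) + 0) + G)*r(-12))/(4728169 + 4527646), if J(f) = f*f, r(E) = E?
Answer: -1154538/9255815 ≈ -0.12474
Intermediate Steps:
G = 26 (G = 13*(-10 + 12) = 13*2 = 26)
J(f) = f**2
(-1153638 + (J((5 + 2) + 0) + G)*r(-12))/(4728169 + 4527646) = (-1153638 + (((5 + 2) + 0)**2 + 26)*(-12))/(4728169 + 4527646) = (-1153638 + ((7 + 0)**2 + 26)*(-12))/9255815 = (-1153638 + (7**2 + 26)*(-12))*(1/9255815) = (-1153638 + (49 + 26)*(-12))*(1/9255815) = (-1153638 + 75*(-12))*(1/9255815) = (-1153638 - 900)*(1/9255815) = -1154538*1/9255815 = -1154538/9255815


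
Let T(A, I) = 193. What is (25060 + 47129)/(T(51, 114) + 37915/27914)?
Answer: 223898194/602813 ≈ 371.42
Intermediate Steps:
(25060 + 47129)/(T(51, 114) + 37915/27914) = (25060 + 47129)/(193 + 37915/27914) = 72189/(193 + 37915*(1/27914)) = 72189/(193 + 37915/27914) = 72189/(5425317/27914) = 72189*(27914/5425317) = 223898194/602813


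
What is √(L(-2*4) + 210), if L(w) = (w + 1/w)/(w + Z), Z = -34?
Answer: 25*√2373/84 ≈ 14.498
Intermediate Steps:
L(w) = (w + 1/w)/(-34 + w) (L(w) = (w + 1/w)/(w - 34) = (w + 1/w)/(-34 + w))
√(L(-2*4) + 210) = √((1 + (-2*4)²)/(((-2*4))*(-34 - 2*4)) + 210) = √((1 + (-8)²)/((-8)*(-34 - 8)) + 210) = √(-⅛*(1 + 64)/(-42) + 210) = √(-⅛*(-1/42)*65 + 210) = √(65/336 + 210) = √(70625/336) = 25*√2373/84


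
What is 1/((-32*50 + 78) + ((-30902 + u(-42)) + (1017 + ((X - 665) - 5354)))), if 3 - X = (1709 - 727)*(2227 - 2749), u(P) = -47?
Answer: 1/475134 ≈ 2.1047e-6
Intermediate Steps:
X = 512607 (X = 3 - (1709 - 727)*(2227 - 2749) = 3 - 982*(-522) = 3 - 1*(-512604) = 3 + 512604 = 512607)
1/((-32*50 + 78) + ((-30902 + u(-42)) + (1017 + ((X - 665) - 5354)))) = 1/((-32*50 + 78) + ((-30902 - 47) + (1017 + ((512607 - 665) - 5354)))) = 1/((-1600 + 78) + (-30949 + (1017 + (511942 - 5354)))) = 1/(-1522 + (-30949 + (1017 + 506588))) = 1/(-1522 + (-30949 + 507605)) = 1/(-1522 + 476656) = 1/475134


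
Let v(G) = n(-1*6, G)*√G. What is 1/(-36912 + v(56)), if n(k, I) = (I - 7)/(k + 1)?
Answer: -115350/4257782393 + 245*√14/17031129572 ≈ -2.7038e-5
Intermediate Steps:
n(k, I) = (-7 + I)/(1 + k)
v(G) = √G*(7/5 - G/5) (v(G) = ((-7 + G)/(1 - 1*6))*√G = ((-7 + G)/(1 - 6))*√G = ((-7 + G)/(-5))*√G = (-(-7 + G)/5)*√G = (7/5 - G/5)*√G = √G*(7/5 - G/5))
1/(-36912 + v(56)) = 1/(-36912 + √56*(7 - 1*56)/5) = 1/(-36912 + (2*√14)*(7 - 56)/5) = 1/(-36912 + (⅕)*(2*√14)*(-49)) = 1/(-36912 - 98*√14/5)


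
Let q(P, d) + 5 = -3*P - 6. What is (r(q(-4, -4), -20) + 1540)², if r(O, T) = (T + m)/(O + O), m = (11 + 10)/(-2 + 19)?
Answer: 2708265681/1156 ≈ 2.3428e+6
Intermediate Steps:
m = 21/17 ≈ 1.2353
q(P, d) = -11 - 3*P (q(P, d) = -5 + (-3*P - 6) = -5 + (-6 - 3*P) = -11 - 3*P)
r(O, T) = (21/17 + T)/(2*O) (r(O, T) = (T + 21/17)/(O + O) = (21/17 + T)/((2*O)) = (21/17 + T)*(1/(2*O)) = (21/17 + T)/(2*O))
(r(q(-4, -4), -20) + 1540)² = ((21 + 17*(-20))/(34*(-11 - 3*(-4))) + 1540)² = ((21 - 340)/(34*(-11 + 12)) + 1540)² = ((1/34)*(-319)/1 + 1540)² = ((1/34)*1*(-319) + 1540)² = (-319/34 + 1540)² = (52041/34)² = 2708265681/1156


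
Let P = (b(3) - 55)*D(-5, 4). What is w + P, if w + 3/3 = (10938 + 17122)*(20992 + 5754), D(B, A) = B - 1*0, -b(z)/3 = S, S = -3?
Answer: 750492989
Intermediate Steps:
b(z) = 9 (b(z) = -3*(-3) = 9)
D(B, A) = B (D(B, A) = B + 0 = B)
w = 750492759 (w = -1 + (10938 + 17122)*(20992 + 5754) = -1 + 28060*26746 = -1 + 750492760 = 750492759)
P = 230 (P = (9 - 55)*(-5) = -46*(-5) = 230)
w + P = 750492759 + 230 = 750492989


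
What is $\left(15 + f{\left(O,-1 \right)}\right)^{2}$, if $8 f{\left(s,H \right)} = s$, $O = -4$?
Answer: $\frac{841}{4} \approx 210.25$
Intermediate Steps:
$f{\left(s,H \right)} = \frac{s}{8}$
$\left(15 + f{\left(O,-1 \right)}\right)^{2} = \left(15 + \frac{1}{8} \left(-4\right)\right)^{2} = \left(15 - \frac{1}{2}\right)^{2} = \left(\frac{29}{2}\right)^{2} = \frac{841}{4}$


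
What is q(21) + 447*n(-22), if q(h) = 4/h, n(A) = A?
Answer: -206510/21 ≈ -9833.8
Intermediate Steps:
q(21) + 447*n(-22) = 4/21 + 447*(-22) = 4*(1/21) - 9834 = 4/21 - 9834 = -206510/21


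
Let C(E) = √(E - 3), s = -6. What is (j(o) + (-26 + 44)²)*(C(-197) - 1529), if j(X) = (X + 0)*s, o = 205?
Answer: 1385274 - 9060*I*√2 ≈ 1.3853e+6 - 12813.0*I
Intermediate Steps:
C(E) = √(-3 + E)
j(X) = -6*X (j(X) = (X + 0)*(-6) = X*(-6) = -6*X)
(j(o) + (-26 + 44)²)*(C(-197) - 1529) = (-6*205 + (-26 + 44)²)*(√(-3 - 197) - 1529) = (-1230 + 18²)*(√(-200) - 1529) = (-1230 + 324)*(10*I*√2 - 1529) = -906*(-1529 + 10*I*√2) = 1385274 - 9060*I*√2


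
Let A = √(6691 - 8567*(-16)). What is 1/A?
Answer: √143763/143763 ≈ 0.0026374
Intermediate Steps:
A = √143763 (A = √(6691 + 137072) = √143763 ≈ 379.16)
1/A = 1/(√143763) = √143763/143763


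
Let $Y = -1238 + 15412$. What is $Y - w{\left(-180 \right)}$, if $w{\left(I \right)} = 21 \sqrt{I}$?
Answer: $14174 - 126 i \sqrt{5} \approx 14174.0 - 281.74 i$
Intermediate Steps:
$Y = 14174$
$Y - w{\left(-180 \right)} = 14174 - 21 \sqrt{-180} = 14174 - 21 \cdot 6 i \sqrt{5} = 14174 - 126 i \sqrt{5}$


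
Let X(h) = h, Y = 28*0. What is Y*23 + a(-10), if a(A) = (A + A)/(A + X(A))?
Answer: 1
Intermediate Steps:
Y = 0
a(A) = 1 (a(A) = (A + A)/(A + A) = (2*A)/((2*A)) = (2*A)*(1/(2*A)) = 1)
Y*23 + a(-10) = 0*23 + 1 = 0 + 1 = 1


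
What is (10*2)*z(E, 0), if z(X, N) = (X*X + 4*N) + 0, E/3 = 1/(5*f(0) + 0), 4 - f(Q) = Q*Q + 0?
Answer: 9/20 ≈ 0.45000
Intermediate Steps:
f(Q) = 4 - Q**2 (f(Q) = 4 - (Q*Q + 0) = 4 - (Q**2 + 0) = 4 - Q**2)
E = 3/20 (E = 3/(5*(4 - 1*0**2) + 0) = 3/(5*(4 - 1*0) + 0) = 3/(5*(4 + 0) + 0) = 3/(5*4 + 0) = 3/(20 + 0) = 3/20 ≈ 0.15000)
z(X, N) = X**2 + 4*N (z(X, N) = (X**2 + 4*N) + 0 = X**2 + 4*N)
(10*2)*z(E, 0) = (10*2)*((3/20)**2 + 4*0) = 20*(9/400 + 0) = 20*(9/400) = 9/20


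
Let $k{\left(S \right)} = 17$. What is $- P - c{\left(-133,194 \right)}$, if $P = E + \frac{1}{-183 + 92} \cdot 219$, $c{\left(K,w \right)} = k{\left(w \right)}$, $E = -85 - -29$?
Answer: $\frac{3768}{91} \approx 41.407$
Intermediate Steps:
$E = -56$ ($E = -85 + 29 = -56$)
$c{\left(K,w \right)} = 17$
$P = - \frac{5315}{91}$ ($P = -56 + \frac{1}{-183 + 92} \cdot 219 = -56 + \frac{1}{-91} \cdot 219 = -56 - \frac{219}{91} = - \frac{5315}{91} \approx -58.407$)
$- P - c{\left(-133,194 \right)} = \left(-1\right) \left(- \frac{5315}{91}\right) - 17 = \frac{5315}{91} - 17 = \frac{3768}{91}$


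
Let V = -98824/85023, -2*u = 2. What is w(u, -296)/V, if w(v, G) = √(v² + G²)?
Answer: -85023*√87617/98824 ≈ -254.66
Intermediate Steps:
u = -1 (u = -½*2 = -1)
w(v, G) = √(G² + v²)
V = -98824/85023 (V = -98824*1/85023 = -98824/85023 ≈ -1.1623)
w(u, -296)/V = √((-296)² + (-1)²)/(-98824/85023) = √(87616 + 1)*(-85023/98824) = √87617*(-85023/98824) = -85023*√87617/98824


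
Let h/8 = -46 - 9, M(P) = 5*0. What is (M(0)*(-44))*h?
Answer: 0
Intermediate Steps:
M(P) = 0
h = -440 (h = 8*(-46 - 9) = 8*(-55) = -440)
(M(0)*(-44))*h = (0*(-44))*(-440) = 0*(-440) = 0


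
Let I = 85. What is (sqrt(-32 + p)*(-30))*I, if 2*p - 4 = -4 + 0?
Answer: -10200*I*sqrt(2) ≈ -14425.0*I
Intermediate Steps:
p = 0 (p = 2 + (-4 + 0)/2 = 2 + (1/2)*(-4) = 2 - 2 = 0)
(sqrt(-32 + p)*(-30))*I = (sqrt(-32 + 0)*(-30))*85 = (sqrt(-32)*(-30))*85 = ((4*I*sqrt(2))*(-30))*85 = -120*I*sqrt(2)*85 = -10200*I*sqrt(2)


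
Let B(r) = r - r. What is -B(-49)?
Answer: 0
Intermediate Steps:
B(r) = 0
-B(-49) = -1*0 = 0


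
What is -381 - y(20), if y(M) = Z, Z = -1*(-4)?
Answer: -385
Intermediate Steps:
Z = 4
y(M) = 4
-381 - y(20) = -381 - 1*4 = -381 - 4 = -385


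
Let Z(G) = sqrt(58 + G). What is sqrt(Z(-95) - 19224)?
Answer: sqrt(-19224 + I*sqrt(37)) ≈ 0.022 + 138.65*I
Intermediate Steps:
sqrt(Z(-95) - 19224) = sqrt(sqrt(58 - 95) - 19224) = sqrt(sqrt(-37) - 19224) = sqrt(I*sqrt(37) - 19224) = sqrt(-19224 + I*sqrt(37))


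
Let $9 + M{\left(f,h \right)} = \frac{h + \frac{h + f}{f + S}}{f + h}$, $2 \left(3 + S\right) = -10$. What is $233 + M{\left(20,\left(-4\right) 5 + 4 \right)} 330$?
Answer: $- \frac{8059}{2} \approx -4029.5$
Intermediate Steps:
$S = -8$ ($S = -3 + \frac{1}{2} \left(-10\right) = -3 - 5 = -8$)
$M{\left(f,h \right)} = -9 + \frac{h + \frac{f + h}{-8 + f}}{f + h}$ ($M{\left(f,h \right)} = -9 + \frac{h + \frac{h + f}{f - 8}}{f + h} = -9 + \frac{h + \frac{f + h}{-8 + f}}{f + h}$)
$233 + M{\left(20,\left(-4\right) 5 + 4 \right)} 330 = 233 + \frac{- 9 \cdot 20^{2} + 65 \left(\left(-4\right) 5 + 4\right) + 73 \cdot 20 - 160 \left(\left(-4\right) 5 + 4\right)}{20^{2} - 160 - 8 \left(\left(-4\right) 5 + 4\right) + 20 \left(\left(-4\right) 5 + 4\right)} 330 = 233 + \frac{\left(-9\right) 400 + 65 \left(-20 + 4\right) + 1460 - 160 \left(-20 + 4\right)}{400 - 160 - 8 \left(-20 + 4\right) + 20 \left(-20 + 4\right)} 330 = 233 + \frac{-3600 + 65 \left(-16\right) + 1460 - 160 \left(-16\right)}{400 - 160 - -128 + 20 \left(-16\right)} 330 = 233 + \frac{-3600 - 1040 + 1460 + 2560}{400 - 160 + 128 - 320} \cdot 330 = 233 + \frac{1}{48} \left(-620\right) 330 = 233 - \frac{8525}{2} = - \frac{8059}{2}$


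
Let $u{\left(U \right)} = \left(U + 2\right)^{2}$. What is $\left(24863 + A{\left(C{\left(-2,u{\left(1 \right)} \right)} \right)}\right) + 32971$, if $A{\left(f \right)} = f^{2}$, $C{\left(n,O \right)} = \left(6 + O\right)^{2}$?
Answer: $108459$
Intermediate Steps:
$u{\left(U \right)} = \left(2 + U\right)^{2}$
$\left(24863 + A{\left(C{\left(-2,u{\left(1 \right)} \right)} \right)}\right) + 32971 = \left(24863 + \left(\left(6 + \left(2 + 1\right)^{2}\right)^{2}\right)^{2}\right) + 32971 = \left(24863 + \left(\left(6 + 3^{2}\right)^{2}\right)^{2}\right) + 32971 = \left(24863 + \left(\left(6 + 9\right)^{2}\right)^{2}\right) + 32971 = \left(24863 + \left(15^{2}\right)^{2}\right) + 32971 = \left(24863 + 225^{2}\right) + 32971 = \left(24863 + 50625\right) + 32971 = 75488 + 32971 = 108459$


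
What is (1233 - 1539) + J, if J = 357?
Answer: 51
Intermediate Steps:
(1233 - 1539) + J = (1233 - 1539) + 357 = -306 + 357 = 51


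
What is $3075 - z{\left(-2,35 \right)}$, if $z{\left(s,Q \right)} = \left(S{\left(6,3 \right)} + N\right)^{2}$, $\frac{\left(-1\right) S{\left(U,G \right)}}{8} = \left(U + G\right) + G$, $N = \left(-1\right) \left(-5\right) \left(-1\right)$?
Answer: $-7126$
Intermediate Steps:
$N = -5$ ($N = 5 \left(-1\right) = -5$)
$S{\left(U,G \right)} = - 16 G - 8 U$ ($S{\left(U,G \right)} = - 8 \left(\left(U + G\right) + G\right) = - 8 \left(\left(G + U\right) + G\right) = - 8 \left(U + 2 G\right) = - 16 G - 8 U$)
$z{\left(s,Q \right)} = 10201$ ($z{\left(s,Q \right)} = \left(\left(\left(-16\right) 3 - 48\right) - 5\right)^{2} = \left(\left(-48 - 48\right) - 5\right)^{2} = \left(-96 - 5\right)^{2} = \left(-101\right)^{2} = 10201$)
$3075 - z{\left(-2,35 \right)} = 3075 - 10201 = -7126$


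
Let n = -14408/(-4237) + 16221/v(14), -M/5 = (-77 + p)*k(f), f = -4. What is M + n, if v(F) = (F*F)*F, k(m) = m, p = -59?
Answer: -31515348231/11626328 ≈ -2710.7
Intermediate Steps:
v(F) = F³ (v(F) = F²*F = F³)
M = -2720 (M = -5*(-77 - 59)*(-4) = -(-680)*(-4) = -5*544 = -2720)
n = 108263929/11626328 (n = -14408/(-4237) + 16221/(14³) = -14408*(-1/4237) + 16221/2744 = 14408/4237 + 16221*(1/2744) = 14408/4237 + 16221/2744 = 108263929/11626328 ≈ 9.3120)
M + n = -2720 + 108263929/11626328 = -31515348231/11626328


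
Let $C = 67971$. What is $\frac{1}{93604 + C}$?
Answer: $\frac{1}{161575} \approx 6.1891 \cdot 10^{-6}$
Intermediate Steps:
$\frac{1}{93604 + C} = \frac{1}{93604 + 67971} = \frac{1}{161575}$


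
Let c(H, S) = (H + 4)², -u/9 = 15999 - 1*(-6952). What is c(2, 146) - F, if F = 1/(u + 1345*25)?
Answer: 6225625/172934 ≈ 36.000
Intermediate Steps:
u = -206559 (u = -9*(15999 - 1*(-6952)) = -9*(15999 + 6952) = -9*22951 = -206559)
c(H, S) = (4 + H)²
F = -1/172934 (F = 1/(-206559 + 1345*25) = 1/(-206559 + 33625) = 1/(-172934) = -1/172934 ≈ -5.7826e-6)
c(2, 146) - F = (4 + 2)² - 1*(-1/172934) = 6² + 1/172934 = 36 + 1/172934 = 6225625/172934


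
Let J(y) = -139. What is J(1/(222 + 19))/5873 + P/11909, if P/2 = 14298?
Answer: 166288957/69941557 ≈ 2.3775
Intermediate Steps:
P = 28596 (P = 2*14298 = 28596)
J(1/(222 + 19))/5873 + P/11909 = -139/5873 + 28596/11909 = 166288957/69941557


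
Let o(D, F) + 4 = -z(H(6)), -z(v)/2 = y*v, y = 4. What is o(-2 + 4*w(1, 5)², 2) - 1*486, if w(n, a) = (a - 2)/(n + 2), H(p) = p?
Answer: -442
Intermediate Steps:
w(n, a) = (-2 + a)/(2 + n)
z(v) = -8*v
o(D, F) = 44 (o(D, F) = -4 - (-8)*6 = -4 - 1*(-48) = -4 + 48 = 44)
o(-2 + 4*w(1, 5)², 2) - 1*486 = 44 - 1*486 = 44 - 486 = -442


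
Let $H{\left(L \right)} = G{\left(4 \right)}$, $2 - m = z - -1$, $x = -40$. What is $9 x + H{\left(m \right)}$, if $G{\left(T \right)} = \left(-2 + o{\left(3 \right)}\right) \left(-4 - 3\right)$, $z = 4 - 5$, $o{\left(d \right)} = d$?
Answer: $-367$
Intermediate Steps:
$z = -1$
$m = 2$ ($m = 2 - \left(-1 - -1\right) = 2 - \left(-1 + 1\right) = 2 - 0 = 2 + 0 = 2$)
$G{\left(T \right)} = -7$ ($G{\left(T \right)} = \left(-2 + 3\right) \left(-4 - 3\right) = 1 \left(-7\right) = -7$)
$H{\left(L \right)} = -7$
$9 x + H{\left(m \right)} = 9 \left(-40\right) - 7 = -360 - 7 = -367$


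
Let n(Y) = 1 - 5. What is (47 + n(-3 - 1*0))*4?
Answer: 172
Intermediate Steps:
n(Y) = -4
(47 + n(-3 - 1*0))*4 = (47 - 4)*4 = 43*4 = 172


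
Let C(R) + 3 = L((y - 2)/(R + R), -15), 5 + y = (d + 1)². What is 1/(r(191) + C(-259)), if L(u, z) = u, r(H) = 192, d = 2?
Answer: 259/48950 ≈ 0.0052911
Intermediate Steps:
y = 4 (y = -5 + (2 + 1)² = -5 + 3² = -5 + 9 = 4)
C(R) = -3 + 1/R (C(R) = -3 + (4 - 2)/(R + R) = -3 + 2/((2*R)) = -3 + 2*(1/(2*R)) = -3 + 1/R)
1/(r(191) + C(-259)) = 1/(192 + (-3 + 1/(-259))) = 1/(192 + (-3 - 1/259)) = 1/(192 - 778/259) = 1/(48950/259) = 259/48950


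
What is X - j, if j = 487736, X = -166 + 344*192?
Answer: -421854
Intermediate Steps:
X = 65882 (X = -166 + 66048 = 65882)
X - j = 65882 - 1*487736 = 65882 - 487736 = -421854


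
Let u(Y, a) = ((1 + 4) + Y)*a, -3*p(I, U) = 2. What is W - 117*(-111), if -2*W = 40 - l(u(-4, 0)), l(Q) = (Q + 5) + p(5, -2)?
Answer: 77815/6 ≈ 12969.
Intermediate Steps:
p(I, U) = -⅔ (p(I, U) = -⅓*2 = -⅔)
u(Y, a) = a*(5 + Y) (u(Y, a) = (5 + Y)*a = a*(5 + Y))
l(Q) = 13/3 + Q (l(Q) = (Q + 5) - ⅔ = (5 + Q) - ⅔ = 13/3 + Q)
W = -107/6 (W = -(40 - (13/3 + 0*(5 - 4)))/2 = -(40 - (13/3 + 0*1))/2 = -(40 - (13/3 + 0))/2 = -(40 - 1*13/3)/2 = -(40 - 13/3)/2 = -½*107/3 = -107/6 ≈ -17.833)
W - 117*(-111) = -107/6 - 117*(-111) = -107/6 + 12987 = 77815/6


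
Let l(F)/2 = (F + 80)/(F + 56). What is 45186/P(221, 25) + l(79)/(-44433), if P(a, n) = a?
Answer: 5314629752/25993305 ≈ 204.46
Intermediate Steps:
l(F) = 2*(80 + F)/(56 + F) (l(F) = 2*((F + 80)/(F + 56)) = 2*((80 + F)/(56 + F)) = 2*(80 + F)/(56 + F))
45186/P(221, 25) + l(79)/(-44433) = 45186/221 + (2*(80 + 79)/(56 + 79))/(-44433) = 45186*(1/221) + (2*159/135)*(-1/44433) = 2658/13 + (2*(1/135)*159)*(-1/44433) = 2658/13 + (106/45)*(-1/44433) = 2658/13 - 106/1999485 = 5314629752/25993305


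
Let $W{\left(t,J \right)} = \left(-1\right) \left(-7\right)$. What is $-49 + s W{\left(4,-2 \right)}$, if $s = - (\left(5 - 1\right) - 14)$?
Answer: $21$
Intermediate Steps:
$s = 10$ ($s = - (4 - 14) = \left(-1\right) \left(-10\right) = 10$)
$W{\left(t,J \right)} = 7$
$-49 + s W{\left(4,-2 \right)} = -49 + 10 \cdot 7 = -49 + 70 = 21$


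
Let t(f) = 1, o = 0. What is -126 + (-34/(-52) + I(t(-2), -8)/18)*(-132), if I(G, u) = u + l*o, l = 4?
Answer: -5992/39 ≈ -153.64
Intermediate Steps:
I(G, u) = u (I(G, u) = u + 4*0 = u + 0 = u)
-126 + (-34/(-52) + I(t(-2), -8)/18)*(-132) = -126 + (-34/(-52) - 8/18)*(-132) = -126 + (-34*(-1/52) - 8*1/18)*(-132) = -126 + (17/26 - 4/9)*(-132) = -126 + (49/234)*(-132) = -126 - 1078/39 = -5992/39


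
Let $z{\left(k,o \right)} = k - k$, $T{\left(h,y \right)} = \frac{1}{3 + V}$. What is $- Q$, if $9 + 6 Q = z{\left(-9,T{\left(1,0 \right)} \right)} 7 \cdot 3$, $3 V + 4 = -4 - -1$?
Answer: $\frac{3}{2} \approx 1.5$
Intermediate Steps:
$V = - \frac{7}{3}$ ($V = - \frac{4}{3} + \frac{-4 - -1}{3} = - \frac{4}{3} + \frac{-4 + 1}{3} = - \frac{4}{3} + \frac{1}{3} \left(-3\right) = - \frac{4}{3} - 1 = - \frac{7}{3} \approx -2.3333$)
$T{\left(h,y \right)} = \frac{3}{2}$ ($T{\left(h,y \right)} = \frac{1}{3 - \frac{7}{3}} = \frac{1}{\frac{2}{3}} = \frac{3}{2}$)
$z{\left(k,o \right)} = 0$
$Q = - \frac{3}{2}$ ($Q = - \frac{3}{2} + \frac{0 \cdot 7 \cdot 3}{6} = - \frac{3}{2} + \frac{0 \cdot 21}{6} = - \frac{3}{2} + \frac{1}{6} \cdot 0 = - \frac{3}{2} + 0 = - \frac{3}{2} \approx -1.5$)
$- Q = \left(-1\right) \left(- \frac{3}{2}\right) = \frac{3}{2}$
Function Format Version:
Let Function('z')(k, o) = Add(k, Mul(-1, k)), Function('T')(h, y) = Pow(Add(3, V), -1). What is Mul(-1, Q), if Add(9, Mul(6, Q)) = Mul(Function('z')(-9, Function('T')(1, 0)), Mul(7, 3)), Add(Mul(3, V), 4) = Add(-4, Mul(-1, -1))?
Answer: Rational(3, 2) ≈ 1.5000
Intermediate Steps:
V = Rational(-7, 3) (V = Add(Rational(-4, 3), Mul(Rational(1, 3), Add(-4, Mul(-1, -1)))) = Add(Rational(-4, 3), Mul(Rational(1, 3), Add(-4, 1))) = Add(Rational(-4, 3), Mul(Rational(1, 3), -3)) = Add(Rational(-4, 3), -1) = Rational(-7, 3) ≈ -2.3333)
Function('T')(h, y) = Rational(3, 2) (Function('T')(h, y) = Pow(Add(3, Rational(-7, 3)), -1) = Pow(Rational(2, 3), -1) = Rational(3, 2))
Function('z')(k, o) = 0
Q = Rational(-3, 2) (Q = Add(Rational(-3, 2), Mul(Rational(1, 6), Mul(0, Mul(7, 3)))) = Add(Rational(-3, 2), Mul(Rational(1, 6), Mul(0, 21))) = Add(Rational(-3, 2), Mul(Rational(1, 6), 0)) = Add(Rational(-3, 2), 0) = Rational(-3, 2) ≈ -1.5000)
Mul(-1, Q) = Mul(-1, Rational(-3, 2)) = Rational(3, 2)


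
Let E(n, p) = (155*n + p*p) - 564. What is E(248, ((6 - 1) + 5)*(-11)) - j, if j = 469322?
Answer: -419346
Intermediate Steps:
E(n, p) = -564 + p² + 155*n (E(n, p) = (155*n + p²) - 564 = (p² + 155*n) - 564 = -564 + p² + 155*n)
E(248, ((6 - 1) + 5)*(-11)) - j = (-564 + (((6 - 1) + 5)*(-11))² + 155*248) - 1*469322 = (-564 + ((5 + 5)*(-11))² + 38440) - 469322 = (-564 + (10*(-11))² + 38440) - 469322 = (-564 + (-110)² + 38440) - 469322 = (-564 + 12100 + 38440) - 469322 = 49976 - 469322 = -419346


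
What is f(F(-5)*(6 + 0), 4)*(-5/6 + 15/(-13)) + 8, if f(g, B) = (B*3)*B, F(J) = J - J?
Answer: -1136/13 ≈ -87.385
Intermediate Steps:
F(J) = 0
f(g, B) = 3*B**2 (f(g, B) = (3*B)*B = 3*B**2)
f(F(-5)*(6 + 0), 4)*(-5/6 + 15/(-13)) + 8 = (3*4**2)*(-5/6 + 15/(-13)) + 8 = (3*16)*(-5*1/6 + 15*(-1/13)) + 8 = 48*(-5/6 - 15/13) + 8 = 48*(-155/78) + 8 = -1240/13 + 8 = -1136/13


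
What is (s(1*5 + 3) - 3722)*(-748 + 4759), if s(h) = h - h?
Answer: -14928942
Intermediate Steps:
s(h) = 0
(s(1*5 + 3) - 3722)*(-748 + 4759) = (0 - 3722)*(-748 + 4759) = -3722*4011 = -14928942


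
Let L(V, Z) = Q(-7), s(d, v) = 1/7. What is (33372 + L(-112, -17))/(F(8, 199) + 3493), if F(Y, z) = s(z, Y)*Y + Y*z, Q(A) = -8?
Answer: 233548/35603 ≈ 6.5598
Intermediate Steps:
s(d, v) = 1/7
F(Y, z) = Y/7 + Y*z
L(V, Z) = -8
(33372 + L(-112, -17))/(F(8, 199) + 3493) = (33372 - 8)/(8*(1/7 + 199) + 3493) = 33364/(8*(1394/7) + 3493) = 33364/(11152/7 + 3493) = 33364/(35603/7) = 33364*(7/35603) = 233548/35603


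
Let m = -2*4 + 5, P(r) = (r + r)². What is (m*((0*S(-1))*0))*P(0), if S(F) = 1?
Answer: 0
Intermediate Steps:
P(r) = 4*r² (P(r) = (2*r)² = 4*r²)
m = -3 (m = -8 + 5 = -3)
(m*((0*S(-1))*0))*P(0) = (-3*0*1*0)*(4*0²) = (-0*0)*(4*0) = -3*0*0 = 0*0 = 0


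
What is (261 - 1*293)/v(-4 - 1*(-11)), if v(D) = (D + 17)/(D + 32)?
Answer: -52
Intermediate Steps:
v(D) = (17 + D)/(32 + D)
(261 - 1*293)/v(-4 - 1*(-11)) = (261 - 1*293)/(((17 + (-4 - 1*(-11)))/(32 + (-4 - 1*(-11))))) = (261 - 293)/(((17 + (-4 + 11))/(32 + (-4 + 11)))) = -32*(32 + 7)/(17 + 7) = -32/(24/39) = -32/((1/39)*24) = -32/8/13 = -32*13/8 = -52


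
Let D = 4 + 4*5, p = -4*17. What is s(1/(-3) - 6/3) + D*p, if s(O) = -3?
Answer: -1635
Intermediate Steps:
p = -68
D = 24 (D = 4 + 20 = 24)
s(1/(-3) - 6/3) + D*p = -3 + 24*(-68) = -3 - 1632 = -1635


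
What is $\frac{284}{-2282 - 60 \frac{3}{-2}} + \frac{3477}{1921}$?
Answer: $\frac{1769005}{1052708} \approx 1.6804$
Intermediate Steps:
$\frac{284}{-2282 - 60 \frac{3}{-2}} + \frac{3477}{1921} = \frac{284}{-2282 - 60 \cdot 3 \left(- \frac{1}{2}\right)} + 3477 \cdot \frac{1}{1921} = \frac{284}{-2282 - 60 \left(- \frac{3}{2}\right)} + \frac{3477}{1921} = \frac{284}{-2282 - -90} + \frac{3477}{1921} = \frac{284}{-2282 + 90} + \frac{3477}{1921} = \frac{284}{-2192} + \frac{3477}{1921} = 284 \left(- \frac{1}{2192}\right) + \frac{3477}{1921} = - \frac{71}{548} + \frac{3477}{1921} = \frac{1769005}{1052708}$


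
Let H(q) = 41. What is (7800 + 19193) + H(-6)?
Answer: 27034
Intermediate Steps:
(7800 + 19193) + H(-6) = (7800 + 19193) + 41 = 26993 + 41 = 27034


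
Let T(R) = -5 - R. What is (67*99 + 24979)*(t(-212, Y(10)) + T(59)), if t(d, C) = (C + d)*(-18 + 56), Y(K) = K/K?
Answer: -255488184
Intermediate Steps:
Y(K) = 1
t(d, C) = 38*C + 38*d (t(d, C) = (C + d)*38 = 38*C + 38*d)
(67*99 + 24979)*(t(-212, Y(10)) + T(59)) = (67*99 + 24979)*((38*1 + 38*(-212)) + (-5 - 1*59)) = (6633 + 24979)*((38 - 8056) + (-5 - 59)) = 31612*(-8018 - 64) = 31612*(-8082) = -255488184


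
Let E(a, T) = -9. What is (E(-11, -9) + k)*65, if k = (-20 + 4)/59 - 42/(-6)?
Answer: -8710/59 ≈ -147.63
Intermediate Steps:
k = 397/59 (k = -16*1/59 - 42*(-⅙) = -16/59 + 7 = 397/59 ≈ 6.7288)
(E(-11, -9) + k)*65 = (-9 + 397/59)*65 = -134/59*65 = -8710/59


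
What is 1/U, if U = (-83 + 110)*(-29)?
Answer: -1/783 ≈ -0.0012771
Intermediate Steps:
U = -783 (U = 27*(-29) = -783)
1/U = 1/(-783) = -1/783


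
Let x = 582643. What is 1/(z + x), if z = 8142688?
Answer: 1/8725331 ≈ 1.1461e-7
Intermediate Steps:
1/(z + x) = 1/(8142688 + 582643) = 1/8725331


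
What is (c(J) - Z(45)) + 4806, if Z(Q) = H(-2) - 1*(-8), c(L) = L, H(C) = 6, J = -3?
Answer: 4789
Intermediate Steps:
Z(Q) = 14 (Z(Q) = 6 - 1*(-8) = 6 + 8 = 14)
(c(J) - Z(45)) + 4806 = (-3 - 1*14) + 4806 = (-3 - 14) + 4806 = -17 + 4806 = 4789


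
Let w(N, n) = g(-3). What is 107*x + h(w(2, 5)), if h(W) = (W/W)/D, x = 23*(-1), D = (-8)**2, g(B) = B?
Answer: -157503/64 ≈ -2461.0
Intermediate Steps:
w(N, n) = -3
D = 64
x = -23
h(W) = 1/64 (h(W) = (W/W)/64 = 1*(1/64) = 1/64)
107*x + h(w(2, 5)) = 107*(-23) + 1/64 = -2461 + 1/64 = -157503/64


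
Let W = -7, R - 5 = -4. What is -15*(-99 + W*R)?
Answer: 1590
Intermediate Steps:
R = 1 (R = 5 - 4 = 1)
-15*(-99 + W*R) = -15*(-99 - 7*1) = -15*(-99 - 7) = -15*(-106) = 1590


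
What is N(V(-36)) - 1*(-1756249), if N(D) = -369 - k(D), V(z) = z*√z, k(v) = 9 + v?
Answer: 1755871 + 216*I ≈ 1.7559e+6 + 216.0*I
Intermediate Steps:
V(z) = z^(3/2)
N(D) = -378 - D (N(D) = -369 - (9 + D) = -369 + (-9 - D) = -378 - D)
N(V(-36)) - 1*(-1756249) = (-378 - (-36)^(3/2)) - 1*(-1756249) = (-378 - (-216)*I) + 1756249 = (-378 + 216*I) + 1756249 = 1755871 + 216*I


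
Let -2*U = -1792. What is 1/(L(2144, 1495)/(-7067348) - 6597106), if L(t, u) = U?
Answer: -1766837/11656010973946 ≈ -1.5158e-7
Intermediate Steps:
U = 896 (U = -½*(-1792) = 896)
L(t, u) = 896
1/(L(2144, 1495)/(-7067348) - 6597106) = 1/(896/(-7067348) - 6597106) = 1/(896*(-1/7067348) - 6597106) = 1/(-224/1766837 - 6597106) = 1/(-11656010973946/1766837) = -1766837/11656010973946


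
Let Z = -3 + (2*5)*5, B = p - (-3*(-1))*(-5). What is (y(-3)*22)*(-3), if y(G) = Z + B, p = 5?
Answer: -4422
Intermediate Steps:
B = 20 (B = 5 - (-3*(-1))*(-5) = 5 - 3*(-5) = 5 - 1*(-15) = 5 + 15 = 20)
Z = 47 (Z = -3 + 10*5 = -3 + 50 = 47)
y(G) = 67 (y(G) = 47 + 20 = 67)
(y(-3)*22)*(-3) = (67*22)*(-3) = 1474*(-3) = -4422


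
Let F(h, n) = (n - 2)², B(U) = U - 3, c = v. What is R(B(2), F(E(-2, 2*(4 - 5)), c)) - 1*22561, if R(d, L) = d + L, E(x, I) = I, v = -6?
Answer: -22498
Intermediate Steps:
c = -6
B(U) = -3 + U
F(h, n) = (-2 + n)²
R(d, L) = L + d
R(B(2), F(E(-2, 2*(4 - 5)), c)) - 1*22561 = ((-2 - 6)² + (-3 + 2)) - 1*22561 = ((-8)² - 1) - 22561 = (64 - 1) - 22561 = 63 - 22561 = -22498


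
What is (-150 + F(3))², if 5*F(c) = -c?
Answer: 567009/25 ≈ 22680.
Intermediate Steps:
F(c) = -c/5 (F(c) = (-c)/5 = -c/5)
(-150 + F(3))² = (-150 - ⅕*3)² = (-150 - ⅗)² = (-753/5)² = 567009/25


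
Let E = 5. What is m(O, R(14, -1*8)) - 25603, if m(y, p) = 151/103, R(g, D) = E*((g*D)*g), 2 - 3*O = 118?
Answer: -2636958/103 ≈ -25602.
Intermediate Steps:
O = -116/3 (O = ⅔ - ⅓*118 = ⅔ - 118/3 = -116/3 ≈ -38.667)
R(g, D) = 5*D*g² (R(g, D) = 5*((g*D)*g) = 5*((D*g)*g) = 5*(D*g²) = 5*D*g²)
m(y, p) = 151/103 (m(y, p) = 151*(1/103) = 151/103)
m(O, R(14, -1*8)) - 25603 = 151/103 - 25603 = -2636958/103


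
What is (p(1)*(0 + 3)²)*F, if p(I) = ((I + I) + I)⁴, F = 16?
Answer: 11664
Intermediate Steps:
p(I) = 81*I⁴ (p(I) = (2*I + I)⁴ = (3*I)⁴ = 81*I⁴)
(p(1)*(0 + 3)²)*F = ((81*1⁴)*(0 + 3)²)*16 = ((81*1)*3²)*16 = (81*9)*16 = 729*16 = 11664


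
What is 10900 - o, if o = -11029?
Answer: 21929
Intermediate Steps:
10900 - o = 10900 - 1*(-11029) = 10900 + 11029 = 21929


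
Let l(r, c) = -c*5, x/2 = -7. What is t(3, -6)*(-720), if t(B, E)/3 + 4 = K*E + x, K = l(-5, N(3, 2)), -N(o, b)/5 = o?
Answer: 1010880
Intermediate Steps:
x = -14 (x = 2*(-7) = -14)
N(o, b) = -5*o
l(r, c) = -5*c
K = 75 (K = -(-25)*3 = -5*(-15) = 75)
t(B, E) = -54 + 225*E (t(B, E) = -12 + 3*(75*E - 14) = -12 + 3*(-14 + 75*E) = -12 + (-42 + 225*E) = -54 + 225*E)
t(3, -6)*(-720) = (-54 + 225*(-6))*(-720) = (-54 - 1350)*(-720) = -1404*(-720) = 1010880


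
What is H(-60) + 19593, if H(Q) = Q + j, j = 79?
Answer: 19612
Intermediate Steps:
H(Q) = 79 + Q (H(Q) = Q + 79 = 79 + Q)
H(-60) + 19593 = (79 - 60) + 19593 = 19 + 19593 = 19612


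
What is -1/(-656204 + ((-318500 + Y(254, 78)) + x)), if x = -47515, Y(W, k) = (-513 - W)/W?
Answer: 254/259644393 ≈ 9.7826e-7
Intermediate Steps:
Y(W, k) = (-513 - W)/W
-1/(-656204 + ((-318500 + Y(254, 78)) + x)) = -1/(-656204 + ((-318500 + (-513 - 1*254)/254) - 47515)) = -1/(-656204 + ((-318500 + (-513 - 254)/254) - 47515)) = -1/(-656204 + ((-318500 + (1/254)*(-767)) - 47515)) = -1/(-656204 + ((-318500 - 767/254) - 47515)) = -1/(-656204 + (-80899767/254 - 47515)) = -1/(-656204 - 92968577/254) = -1/(-259644393/254) = -1*(-254/259644393) = 254/259644393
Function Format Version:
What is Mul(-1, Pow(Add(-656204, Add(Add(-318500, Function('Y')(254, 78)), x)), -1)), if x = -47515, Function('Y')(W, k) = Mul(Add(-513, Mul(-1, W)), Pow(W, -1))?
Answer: Rational(254, 259644393) ≈ 9.7826e-7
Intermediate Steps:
Function('Y')(W, k) = Mul(Pow(W, -1), Add(-513, Mul(-1, W)))
Mul(-1, Pow(Add(-656204, Add(Add(-318500, Function('Y')(254, 78)), x)), -1)) = Mul(-1, Pow(Add(-656204, Add(Add(-318500, Mul(Pow(254, -1), Add(-513, Mul(-1, 254)))), -47515)), -1)) = Mul(-1, Pow(Add(-656204, Add(Add(-318500, Mul(Rational(1, 254), Add(-513, -254))), -47515)), -1)) = Mul(-1, Pow(Add(-656204, Add(Add(-318500, Mul(Rational(1, 254), -767)), -47515)), -1)) = Mul(-1, Pow(Add(-656204, Add(Add(-318500, Rational(-767, 254)), -47515)), -1)) = Mul(-1, Pow(Add(-656204, Add(Rational(-80899767, 254), -47515)), -1)) = Mul(-1, Pow(Add(-656204, Rational(-92968577, 254)), -1)) = Mul(-1, Pow(Rational(-259644393, 254), -1)) = Mul(-1, Rational(-254, 259644393)) = Rational(254, 259644393)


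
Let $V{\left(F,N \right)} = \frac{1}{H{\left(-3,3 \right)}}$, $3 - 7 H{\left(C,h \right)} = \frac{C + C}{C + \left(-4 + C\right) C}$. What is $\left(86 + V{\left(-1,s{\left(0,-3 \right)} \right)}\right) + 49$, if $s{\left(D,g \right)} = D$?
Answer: $\frac{1371}{10} \approx 137.1$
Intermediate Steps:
$H{\left(C,h \right)} = \frac{3}{7} - \frac{2 C}{7 \left(C + C \left(-4 + C\right)\right)}$ ($H{\left(C,h \right)} = \frac{3}{7} - \frac{\left(C + C\right) \frac{1}{C + \left(-4 + C\right) C}}{7} = \frac{3}{7} - \frac{2 C \frac{1}{C + C \left(-4 + C\right)}}{7} = \frac{3}{7} - \frac{2 C}{7 \left(C + C \left(-4 + C\right)\right)}$)
$V{\left(F,N \right)} = \frac{21}{10}$ ($V{\left(F,N \right)} = \frac{1}{\frac{1}{7} \frac{1}{-3 - 3} \left(-11 + 3 \left(-3\right)\right)} = \frac{1}{\frac{1}{7} \frac{1}{-6} \left(-11 - 9\right)} = \frac{1}{\frac{1}{7} \left(- \frac{1}{6}\right) \left(-20\right)} = \frac{1}{\frac{10}{21}} = \frac{21}{10}$)
$\left(86 + V{\left(-1,s{\left(0,-3 \right)} \right)}\right) + 49 = \left(86 + \frac{21}{10}\right) + 49 = \frac{881}{10} + 49 = \frac{1371}{10}$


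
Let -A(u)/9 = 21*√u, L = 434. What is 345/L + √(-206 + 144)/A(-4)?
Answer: 345/434 - √62/378 ≈ 0.77410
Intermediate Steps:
A(u) = -189*√u
345/L + √(-206 + 144)/A(-4) = 345/434 + √(-206 + 144)/((-378*I)) = 345*(1/434) + √(-62)/((-378*I)) = 345/434 + (I*√62)/((-378*I)) = 345/434 + (I*√62)*(I/378) = 345/434 - √62/378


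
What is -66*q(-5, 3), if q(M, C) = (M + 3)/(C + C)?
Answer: 22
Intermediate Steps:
q(M, C) = (3 + M)/(2*C) (q(M, C) = (3 + M)/((2*C)) = (3 + M)*(1/(2*C)) = (3 + M)/(2*C))
-66*q(-5, 3) = -33*(3 - 5)/3 = -33*(-2)/3 = -66*(-⅓) = 22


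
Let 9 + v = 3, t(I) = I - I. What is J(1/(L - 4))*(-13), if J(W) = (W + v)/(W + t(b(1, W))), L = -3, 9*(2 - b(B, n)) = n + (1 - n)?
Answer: -559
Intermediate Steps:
b(B, n) = 17/9 (b(B, n) = 2 - (n + (1 - n))/9 = 2 - 1/9*1 = 2 - 1/9 = 17/9)
t(I) = 0
v = -6 (v = -9 + 3 = -6)
J(W) = (-6 + W)/W (J(W) = (W - 6)/(W + 0) = (-6 + W)/W)
J(1/(L - 4))*(-13) = ((-6 + 1/(-3 - 4))/(1/(-3 - 4)))*(-13) = ((-6 + 1/(-7))/(1/(-7)))*(-13) = ((-6 - 1/7)/(-1/7))*(-13) = -7*(-43/7)*(-13) = 43*(-13) = -559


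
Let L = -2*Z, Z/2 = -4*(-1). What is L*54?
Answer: -864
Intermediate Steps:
Z = 8 (Z = 2*(-4*(-1)) = 2*4 = 8)
L = -16 (L = -2*8 = -16)
L*54 = -16*54 = -864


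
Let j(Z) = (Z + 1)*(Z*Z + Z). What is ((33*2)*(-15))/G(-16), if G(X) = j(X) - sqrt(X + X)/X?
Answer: 28512000/103680001 + 1980*I*sqrt(2)/103680001 ≈ 0.275 + 2.7008e-5*I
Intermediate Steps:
j(Z) = (1 + Z)*(Z + Z**2) (j(Z) = (1 + Z)*(Z**2 + Z) = (1 + Z)*(Z + Z**2))
G(X) = X*(1 + X**2 + 2*X) - sqrt(2)/sqrt(X) (G(X) = X*(1 + X**2 + 2*X) - sqrt(X + X)/X = X*(1 + X**2 + 2*X) - sqrt(2*X)/X = X*(1 + X**2 + 2*X) - sqrt(2)*sqrt(X)/X = X*(1 + X**2 + 2*X) - sqrt(2)/sqrt(X))
((33*2)*(-15))/G(-16) = ((33*2)*(-15))/(-16 + (-16)**3 + 2*(-16)**2 - sqrt(2)/sqrt(-16)) = (66*(-15))/(-16 - 4096 + 2*256 - sqrt(2)*(-I/4)) = -990/(-16 - 4096 + 512 + I*sqrt(2)/4) = -990/(-3600 + I*sqrt(2)/4)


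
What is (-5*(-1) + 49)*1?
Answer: 54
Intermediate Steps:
(-5*(-1) + 49)*1 = (5 + 49)*1 = 54*1 = 54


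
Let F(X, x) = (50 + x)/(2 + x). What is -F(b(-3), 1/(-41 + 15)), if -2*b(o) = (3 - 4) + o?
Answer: -433/17 ≈ -25.471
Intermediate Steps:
b(o) = ½ - o/2 (b(o) = -((3 - 4) + o)/2 = -(-1 + o)/2 = ½ - o/2)
F(X, x) = (50 + x)/(2 + x)
-F(b(-3), 1/(-41 + 15)) = -(50 + 1/(-41 + 15))/(2 + 1/(-41 + 15)) = -(50 + 1/(-26))/(2 + 1/(-26)) = -(50 - 1/26)/(2 - 1/26) = -1299/(51/26*26) = -26*1299/(51*26) = -1*433/17 = -433/17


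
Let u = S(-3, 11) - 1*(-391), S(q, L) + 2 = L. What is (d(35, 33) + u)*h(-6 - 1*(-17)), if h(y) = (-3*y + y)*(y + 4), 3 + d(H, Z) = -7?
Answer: -128700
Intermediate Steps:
d(H, Z) = -10 (d(H, Z) = -3 - 7 = -10)
h(y) = -2*y*(4 + y) (h(y) = (-2*y)*(4 + y) = -2*y*(4 + y))
S(q, L) = -2 + L
u = 400 (u = (-2 + 11) - 1*(-391) = 9 + 391 = 400)
(d(35, 33) + u)*h(-6 - 1*(-17)) = (-10 + 400)*(-2*(-6 - 1*(-17))*(4 + (-6 - 1*(-17)))) = 390*(-2*(-6 + 17)*(4 + (-6 + 17))) = 390*(-2*11*(4 + 11)) = 390*(-2*11*15) = 390*(-330) = -128700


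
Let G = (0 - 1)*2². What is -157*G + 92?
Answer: 720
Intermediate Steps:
G = -4 (G = -1*4 = -4)
-157*G + 92 = -157*(-4) + 92 = 628 + 92 = 720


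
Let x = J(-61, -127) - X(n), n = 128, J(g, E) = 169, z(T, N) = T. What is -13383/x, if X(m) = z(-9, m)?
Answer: -13383/178 ≈ -75.185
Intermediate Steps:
X(m) = -9
x = 178 (x = 169 - 1*(-9) = 169 + 9 = 178)
-13383/x = -13383/178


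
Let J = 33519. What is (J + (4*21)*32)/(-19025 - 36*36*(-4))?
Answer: -36207/13841 ≈ -2.6159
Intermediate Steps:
(J + (4*21)*32)/(-19025 - 36*36*(-4)) = (33519 + (4*21)*32)/(-19025 - 36*36*(-4)) = (33519 + 84*32)/(-19025 - 1296*(-4)) = (33519 + 2688)/(-19025 + 5184) = 36207/(-13841) = 36207*(-1/13841) = -36207/13841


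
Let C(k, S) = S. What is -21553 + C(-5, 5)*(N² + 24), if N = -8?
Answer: -21113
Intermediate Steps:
-21553 + C(-5, 5)*(N² + 24) = -21553 + 5*((-8)² + 24) = -21553 + 5*(64 + 24) = -21553 + 5*88 = -21553 + 440 = -21113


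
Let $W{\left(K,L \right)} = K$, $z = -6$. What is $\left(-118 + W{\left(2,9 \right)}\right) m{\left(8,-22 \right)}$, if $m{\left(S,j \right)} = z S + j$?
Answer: $8120$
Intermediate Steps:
$m{\left(S,j \right)} = j - 6 S$ ($m{\left(S,j \right)} = - 6 S + j = j - 6 S$)
$\left(-118 + W{\left(2,9 \right)}\right) m{\left(8,-22 \right)} = \left(-118 + 2\right) \left(-22 - 48\right) = - 116 \left(-22 - 48\right) = \left(-116\right) \left(-70\right) = 8120$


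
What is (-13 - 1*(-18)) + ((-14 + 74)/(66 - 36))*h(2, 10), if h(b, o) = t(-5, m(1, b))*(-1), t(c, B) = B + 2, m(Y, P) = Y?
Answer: -1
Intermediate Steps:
t(c, B) = 2 + B
h(b, o) = -3 (h(b, o) = (2 + 1)*(-1) = 3*(-1) = -3)
(-13 - 1*(-18)) + ((-14 + 74)/(66 - 36))*h(2, 10) = (-13 - 1*(-18)) + ((-14 + 74)/(66 - 36))*(-3) = (-13 + 18) + (60/30)*(-3) = 5 + (60*(1/30))*(-3) = 5 + 2*(-3) = 5 - 6 = -1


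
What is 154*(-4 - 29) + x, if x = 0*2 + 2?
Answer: -5080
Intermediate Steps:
x = 2 (x = 0 + 2 = 2)
154*(-4 - 29) + x = 154*(-4 - 29) + 2 = 154*(-33) + 2 = -5082 + 2 = -5080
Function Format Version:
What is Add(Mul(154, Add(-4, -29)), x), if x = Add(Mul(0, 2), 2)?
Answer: -5080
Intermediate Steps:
x = 2 (x = Add(0, 2) = 2)
Add(Mul(154, Add(-4, -29)), x) = Add(Mul(154, Add(-4, -29)), 2) = Add(Mul(154, -33), 2) = Add(-5082, 2) = -5080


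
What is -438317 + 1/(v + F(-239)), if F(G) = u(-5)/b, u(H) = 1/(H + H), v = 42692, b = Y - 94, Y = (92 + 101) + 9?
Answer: -20209639273723/46107359 ≈ -4.3832e+5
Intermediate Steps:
Y = 202 (Y = 193 + 9 = 202)
b = 108 (b = 202 - 94 = 108)
u(H) = 1/(2*H)
F(G) = -1/1080 (F(G) = ((1/2)/(-5))/108 = ((1/2)*(-1/5))*(1/108) = -1/10*1/108 = -1/1080)
-438317 + 1/(v + F(-239)) = -438317 + 1/(42692 - 1/1080) = -438317 + 1/(46107359/1080) = -438317 + 1080/46107359 = -20209639273723/46107359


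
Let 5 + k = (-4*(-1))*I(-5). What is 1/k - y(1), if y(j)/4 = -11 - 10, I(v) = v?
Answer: 2099/25 ≈ 83.960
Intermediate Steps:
y(j) = -84 (y(j) = 4*(-11 - 10) = 4*(-21) = -84)
k = -25 (k = -5 - 4*(-1)*(-5) = -5 + 4*(-5) = -5 - 20 = -25)
1/k - y(1) = 1/(-25) - 1*(-84) = -1/25 + 84 = 2099/25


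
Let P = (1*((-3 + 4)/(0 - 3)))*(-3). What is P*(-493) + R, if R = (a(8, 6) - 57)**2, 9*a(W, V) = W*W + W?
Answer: 1908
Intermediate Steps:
a(W, V) = W/9 + W**2/9 (a(W, V) = (W*W + W)/9 = (W**2 + W)/9 = (W + W**2)/9 = W/9 + W**2/9)
P = 1 (P = (1*(1/(-3)))*(-3) = (1*(1*(-1/3)))*(-3) = (1*(-1/3))*(-3) = -1/3*(-3) = 1)
R = 2401 (R = ((1/9)*8*(1 + 8) - 57)**2 = ((1/9)*8*9 - 57)**2 = (8 - 57)**2 = (-49)**2 = 2401)
P*(-493) + R = 1*(-493) + 2401 = -493 + 2401 = 1908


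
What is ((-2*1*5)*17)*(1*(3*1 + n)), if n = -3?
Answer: 0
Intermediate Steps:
((-2*1*5)*17)*(1*(3*1 + n)) = ((-2*1*5)*17)*(1*(3*1 - 3)) = (-2*5*17)*(1*(3 - 3)) = (-10*17)*(1*0) = -170*0 = 0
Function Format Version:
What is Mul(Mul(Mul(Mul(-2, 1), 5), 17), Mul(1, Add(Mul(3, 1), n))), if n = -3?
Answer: 0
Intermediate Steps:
Mul(Mul(Mul(Mul(-2, 1), 5), 17), Mul(1, Add(Mul(3, 1), n))) = Mul(Mul(Mul(Mul(-2, 1), 5), 17), Mul(1, Add(Mul(3, 1), -3))) = Mul(Mul(Mul(-2, 5), 17), Mul(1, Add(3, -3))) = Mul(Mul(-10, 17), Mul(1, 0)) = Mul(-170, 0) = 0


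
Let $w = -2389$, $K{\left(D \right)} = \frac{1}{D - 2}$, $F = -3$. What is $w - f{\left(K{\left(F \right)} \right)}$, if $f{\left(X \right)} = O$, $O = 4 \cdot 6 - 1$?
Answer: $-2412$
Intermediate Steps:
$K{\left(D \right)} = \frac{1}{-2 + D}$
$O = 23$ ($O = 24 - 1 = 23$)
$f{\left(X \right)} = 23$
$w - f{\left(K{\left(F \right)} \right)} = -2389 - 23 = -2412$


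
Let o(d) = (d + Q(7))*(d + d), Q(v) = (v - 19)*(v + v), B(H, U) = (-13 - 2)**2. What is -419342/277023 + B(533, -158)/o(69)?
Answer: -214495577/140173638 ≈ -1.5302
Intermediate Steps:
B(H, U) = 225 (B(H, U) = (-15)**2 = 225)
Q(v) = 2*v*(-19 + v) (Q(v) = (-19 + v)*(2*v) = 2*v*(-19 + v))
o(d) = 2*d*(-168 + d) (o(d) = (d + 2*7*(-19 + 7))*(d + d) = (d + 2*7*(-12))*(2*d) = (d - 168)*(2*d) = (-168 + d)*(2*d) = 2*d*(-168 + d))
-419342/277023 + B(533, -158)/o(69) = -419342/277023 + 225/((2*69*(-168 + 69))) = -419342*1/277023 + 225/((2*69*(-99))) = -419342/277023 + 225/(-13662) = -419342/277023 + 225*(-1/13662) = -419342/277023 - 25/1518 = -214495577/140173638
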